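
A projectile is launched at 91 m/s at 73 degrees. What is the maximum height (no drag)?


H = (v0*sin(theta))^2 / (2g) = (91*sin(73°))^2 / (2*9.81) = 386 m

386 m


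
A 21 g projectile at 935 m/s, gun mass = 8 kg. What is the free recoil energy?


v_r = m_p*v_p/m_gun = 0.021*935/8 = 2.45438 m/s, E_r = 0.5*m_gun*v_r^2 = 0.5*8*2.45438^2 = 24.1 J

24.1 J


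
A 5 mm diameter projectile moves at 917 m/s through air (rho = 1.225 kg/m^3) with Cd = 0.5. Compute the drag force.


A = pi*(d/2)^2 = pi*(5/2000)^2 = 1.96350e-05 m^2
Fd = 0.5*Cd*rho*A*v^2 = 0.5*0.5*1.225*1.96350e-05*917^2 = 5.056 N

5.056 N


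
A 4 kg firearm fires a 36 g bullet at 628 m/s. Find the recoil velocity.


v_recoil = m_p * v_p / m_gun = 0.036 * 628 / 4 = 5.652 m/s

5.652 m/s


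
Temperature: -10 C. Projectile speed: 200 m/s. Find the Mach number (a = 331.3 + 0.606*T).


a = 331.3 + 0.606*(-10) = 325.24 m/s
M = v/a = 200/325.24 = 0.6149

0.6149


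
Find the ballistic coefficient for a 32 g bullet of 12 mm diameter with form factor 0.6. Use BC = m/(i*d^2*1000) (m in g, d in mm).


BC = m/(i*d^2*1000) = 32/(0.6 * 12^2 * 1000) = 0.0003704

0.0003704


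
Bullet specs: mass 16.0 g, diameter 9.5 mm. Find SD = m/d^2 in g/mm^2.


SD = m/d^2 = 16.0/9.5^2 = 0.1773 g/mm^2

0.1773 g/mm^2


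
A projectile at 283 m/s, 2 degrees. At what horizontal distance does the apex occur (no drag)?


R = v0^2*sin(2*theta)/g = 283^2*sin(2*2°)/9.81 = 569.493 m
apex_dist = R/2 = 569.493/2 = 284.7 m

284.7 m


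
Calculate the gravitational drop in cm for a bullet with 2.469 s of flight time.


drop = 0.5*g*t^2 = 0.5*9.81*2.469^2 = 29.9007 m ≈ 2990 cm

2990 cm


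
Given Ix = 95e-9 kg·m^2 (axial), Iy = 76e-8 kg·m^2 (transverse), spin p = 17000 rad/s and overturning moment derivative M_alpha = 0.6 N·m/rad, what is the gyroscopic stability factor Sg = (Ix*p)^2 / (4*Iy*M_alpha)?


Sg = Ix^2 * p^2 / (4 * Iy * M_alpha) = (95e-9)^2 * 17000^2 / (4 * 76e-8 * 0.6) = 1.43

1.43


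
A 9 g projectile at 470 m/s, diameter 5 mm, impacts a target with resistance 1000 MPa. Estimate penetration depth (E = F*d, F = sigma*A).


A = pi*(d/2)^2 = pi*(5/2)^2 = 19.635 mm^2
E = 0.5*m*v^2 = 0.5*0.009*470^2 = 994.05 J
depth = E/(sigma*A) = 994.05 J / (1000 MPa * 19.635 mm^2) = 994.05/(1000 * 19.635) m = 0.0506266 m ≈ 50.63 mm

50.63 mm


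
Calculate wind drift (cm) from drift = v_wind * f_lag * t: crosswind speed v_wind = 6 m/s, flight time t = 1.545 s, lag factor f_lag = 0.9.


drift = v_wind * lag * t = 6 * 0.9 * 1.545 = 8.343 m ≈ 834.3 cm

834.3 cm


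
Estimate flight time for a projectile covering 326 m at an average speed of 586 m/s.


t = d/v = 326/586 = 0.5563 s

0.5563 s


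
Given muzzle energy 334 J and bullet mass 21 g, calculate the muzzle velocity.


v = sqrt(2*E/m) = sqrt(2*334/0.021) = 178.4 m/s

178.4 m/s


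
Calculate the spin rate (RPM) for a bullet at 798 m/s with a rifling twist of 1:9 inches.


twist_m = 9*0.0254 = 0.2286 m
spin = v/twist = 798/0.2286 = 3490.814 rev/s
RPM = spin*60 = 3490.814*60 ≈ 209449 RPM

209449 RPM


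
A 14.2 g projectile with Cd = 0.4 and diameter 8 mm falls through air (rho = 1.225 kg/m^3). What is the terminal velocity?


A = pi*(d/2)^2 = pi*(8/2000)^2 = 5.02655e-05 m^2
vt = sqrt(2mg/(Cd*rho*A)) = sqrt(2*0.0142*9.81/(0.4 * 1.225 * 5.02655e-05)) = 106.4 m/s

106.4 m/s


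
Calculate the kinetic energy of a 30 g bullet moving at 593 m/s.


E = 0.5*m*v^2 = 0.5*0.03*593^2 = 5275 J

5275 J


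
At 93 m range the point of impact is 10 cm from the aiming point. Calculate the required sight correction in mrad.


1 mrad subtends 1 cm per 10 m of range, so adj = error_cm / (dist_m / 10) = 10 / (93/10) = 1.075 mrad

1.075 mrad


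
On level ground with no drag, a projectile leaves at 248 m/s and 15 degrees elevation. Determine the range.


R = v0^2 * sin(2*theta) / g = 248^2 * sin(2*15°) / 9.81 = 3135 m

3135 m


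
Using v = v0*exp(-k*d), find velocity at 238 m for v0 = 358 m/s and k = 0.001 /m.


v = v0*exp(-k*d) = 358*exp(-0.001*238) = 282.2 m/s

282.2 m/s


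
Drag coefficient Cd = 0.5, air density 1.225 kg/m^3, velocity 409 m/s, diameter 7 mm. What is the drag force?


A = pi*(d/2)^2 = pi*(7/2000)^2 = 3.84845e-05 m^2
Fd = 0.5*Cd*rho*A*v^2 = 0.5*0.5*1.225*3.84845e-05*409^2 = 1.972 N

1.972 N


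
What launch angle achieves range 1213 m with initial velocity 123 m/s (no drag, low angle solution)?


sin(2*theta) = R*g/v0^2 = 1213*9.81/123^2 = 0.786538, theta = arcsin(0.786538)/2 = 25.93°

25.93 degrees


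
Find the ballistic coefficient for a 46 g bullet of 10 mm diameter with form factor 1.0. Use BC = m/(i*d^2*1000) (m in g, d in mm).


BC = m/(i*d^2*1000) = 46/(1.0 * 10^2 * 1000) = 0.00046

0.00046


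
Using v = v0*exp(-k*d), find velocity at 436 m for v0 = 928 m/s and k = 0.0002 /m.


v = v0*exp(-k*d) = 928*exp(-0.0002*436) = 850.5 m/s

850.5 m/s


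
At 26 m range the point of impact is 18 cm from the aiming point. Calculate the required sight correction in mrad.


1 mrad subtends 1 cm per 10 m of range, so adj = error_cm / (dist_m / 10) = 18 / (26/10) = 6.923 mrad

6.923 mrad


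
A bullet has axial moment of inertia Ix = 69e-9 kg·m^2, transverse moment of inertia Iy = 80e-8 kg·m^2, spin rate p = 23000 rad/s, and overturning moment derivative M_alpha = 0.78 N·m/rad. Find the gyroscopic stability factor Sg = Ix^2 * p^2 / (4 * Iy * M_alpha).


Sg = Ix^2 * p^2 / (4 * Iy * M_alpha) = (69e-9)^2 * 23000^2 / (4 * 80e-8 * 0.78) = 1.009

1.009


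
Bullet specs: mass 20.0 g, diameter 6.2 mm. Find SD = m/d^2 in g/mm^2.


SD = m/d^2 = 20.0/6.2^2 = 0.5203 g/mm^2

0.5203 g/mm^2


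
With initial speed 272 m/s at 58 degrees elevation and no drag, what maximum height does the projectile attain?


H = (v0*sin(theta))^2 / (2g) = (272*sin(58°))^2 / (2*9.81) = 2712 m

2712 m


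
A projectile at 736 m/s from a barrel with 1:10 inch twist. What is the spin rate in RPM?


twist_m = 10*0.0254 = 0.254 m
spin = v/twist = 736/0.254 = 2897.638 rev/s
RPM = spin*60 = 2897.638*60 ≈ 173858 RPM

173858 RPM


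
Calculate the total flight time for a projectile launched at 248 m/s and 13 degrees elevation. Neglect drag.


T = 2*v0*sin(theta)/g = 2*248*sin(13°)/9.81 = 11.37 s

11.37 s


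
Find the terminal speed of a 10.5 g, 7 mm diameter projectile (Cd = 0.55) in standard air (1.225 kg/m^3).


A = pi*(d/2)^2 = pi*(7/2000)^2 = 3.84845e-05 m^2
vt = sqrt(2mg/(Cd*rho*A)) = sqrt(2*0.0105*9.81/(0.55 * 1.225 * 3.84845e-05)) = 89.14 m/s

89.14 m/s


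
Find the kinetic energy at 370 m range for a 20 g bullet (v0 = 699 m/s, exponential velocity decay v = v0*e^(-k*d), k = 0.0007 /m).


v = v0*exp(-k*d) = 699*exp(-0.0007*370) = 539.504 m/s
E = 0.5*m*v^2 = 0.5*0.02*539.504^2 = 2911 J

2911 J


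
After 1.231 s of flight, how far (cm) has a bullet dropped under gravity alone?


drop = 0.5*g*t^2 = 0.5*9.81*1.231^2 = 7.43285 m ≈ 743.3 cm

743.3 cm


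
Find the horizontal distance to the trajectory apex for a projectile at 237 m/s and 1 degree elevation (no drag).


R = v0^2*sin(2*theta)/g = 237^2*sin(2*1°)/9.81 = 199.824 m
apex_dist = R/2 = 199.824/2 = 99.91 m

99.91 m


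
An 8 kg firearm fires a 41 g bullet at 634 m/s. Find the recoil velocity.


v_recoil = m_p * v_p / m_gun = 0.041 * 634 / 8 = 3.249 m/s

3.249 m/s


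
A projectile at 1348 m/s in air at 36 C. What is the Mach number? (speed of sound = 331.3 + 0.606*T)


a = 331.3 + 0.606*(36) = 353.116 m/s
M = v/a = 1348/353.116 = 3.817

3.817


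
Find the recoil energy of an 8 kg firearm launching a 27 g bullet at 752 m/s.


v_r = m_p*v_p/m_gun = 0.027*752/8 = 2.538 m/s, E_r = 0.5*m_gun*v_r^2 = 0.5*8*2.538^2 = 25.77 J

25.77 J


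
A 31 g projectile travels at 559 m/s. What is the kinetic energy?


E = 0.5*m*v^2 = 0.5*0.031*559^2 = 4843 J

4843 J


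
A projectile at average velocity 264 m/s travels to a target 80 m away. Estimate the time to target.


t = d/v = 80/264 = 0.303 s

0.303 s


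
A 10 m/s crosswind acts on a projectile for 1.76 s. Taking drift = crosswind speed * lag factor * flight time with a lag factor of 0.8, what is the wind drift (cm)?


drift = v_wind * lag * t = 10 * 0.8 * 1.76 = 14.08 m ≈ 1408 cm

1408 cm


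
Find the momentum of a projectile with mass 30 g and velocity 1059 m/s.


p = m*v = 0.03*1059 = 31.77 kg·m/s

31.77 kg·m/s


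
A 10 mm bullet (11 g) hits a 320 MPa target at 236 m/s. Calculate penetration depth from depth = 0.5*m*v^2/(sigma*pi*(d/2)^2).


A = pi*(d/2)^2 = pi*(10/2)^2 = 78.5398 mm^2
E = 0.5*m*v^2 = 0.5*0.011*236^2 = 306.328 J
depth = E/(sigma*A) = 306.328 J / (320 MPa * 78.5398 mm^2) = 306.328/(320 * 78.5398) m = 0.0121884 m ≈ 12.19 mm

12.19 mm


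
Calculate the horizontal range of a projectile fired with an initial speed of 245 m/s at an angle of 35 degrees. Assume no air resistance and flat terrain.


R = v0^2 * sin(2*theta) / g = 245^2 * sin(2*35°) / 9.81 = 5750 m

5750 m


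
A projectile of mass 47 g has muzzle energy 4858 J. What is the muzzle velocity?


v = sqrt(2*E/m) = sqrt(2*4858/0.047) = 454.7 m/s

454.7 m/s


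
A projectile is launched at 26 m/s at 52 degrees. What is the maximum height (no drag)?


H = (v0*sin(theta))^2 / (2g) = (26*sin(52°))^2 / (2*9.81) = 21.39 m

21.39 m


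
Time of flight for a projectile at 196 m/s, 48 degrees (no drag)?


T = 2*v0*sin(theta)/g = 2*196*sin(48°)/9.81 = 29.7 s

29.7 s


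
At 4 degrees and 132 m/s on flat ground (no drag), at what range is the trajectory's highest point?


R = v0^2*sin(2*theta)/g = 132^2*sin(2*4°)/9.81 = 247.192 m
apex_dist = R/2 = 247.192/2 = 123.6 m

123.6 m


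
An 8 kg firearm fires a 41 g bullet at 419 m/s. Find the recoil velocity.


v_recoil = m_p * v_p / m_gun = 0.041 * 419 / 8 = 2.147 m/s

2.147 m/s


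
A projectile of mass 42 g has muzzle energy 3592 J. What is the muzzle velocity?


v = sqrt(2*E/m) = sqrt(2*3592/0.042) = 413.6 m/s

413.6 m/s


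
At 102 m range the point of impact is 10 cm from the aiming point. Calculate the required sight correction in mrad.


1 mrad subtends 1 cm per 10 m of range, so adj = error_cm / (dist_m / 10) = 10 / (102/10) = 0.9804 mrad

0.9804 mrad


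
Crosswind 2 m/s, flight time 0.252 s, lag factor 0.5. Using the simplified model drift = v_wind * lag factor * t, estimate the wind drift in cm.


drift = v_wind * lag * t = 2 * 0.5 * 0.252 = 0.252 m ≈ 25.2 cm

25.2 cm


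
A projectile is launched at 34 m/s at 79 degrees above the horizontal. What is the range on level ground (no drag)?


R = v0^2 * sin(2*theta) / g = 34^2 * sin(2*79°) / 9.81 = 44.14 m

44.14 m


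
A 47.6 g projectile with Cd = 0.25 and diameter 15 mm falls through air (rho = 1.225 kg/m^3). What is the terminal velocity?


A = pi*(d/2)^2 = pi*(15/2000)^2 = 1.76715e-04 m^2
vt = sqrt(2mg/(Cd*rho*A)) = sqrt(2*0.0476*9.81/(0.25 * 1.225 * 1.76715e-04)) = 131.4 m/s

131.4 m/s


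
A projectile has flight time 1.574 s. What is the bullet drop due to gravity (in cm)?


drop = 0.5*g*t^2 = 0.5*9.81*1.574^2 = 12.152 m ≈ 1215 cm

1215 cm


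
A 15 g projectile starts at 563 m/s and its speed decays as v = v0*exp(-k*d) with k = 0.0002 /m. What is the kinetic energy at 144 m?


v = v0*exp(-k*d) = 563*exp(-0.0002*144) = 547.017 m/s
E = 0.5*m*v^2 = 0.5*0.015*547.017^2 = 2244 J

2244 J


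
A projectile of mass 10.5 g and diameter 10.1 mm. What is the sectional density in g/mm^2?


SD = m/d^2 = 10.5/10.1^2 = 0.1029 g/mm^2

0.1029 g/mm^2


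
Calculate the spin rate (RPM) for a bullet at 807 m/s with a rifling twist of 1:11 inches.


twist_m = 11*0.0254 = 0.2794 m
spin = v/twist = 807/0.2794 = 2888.332 rev/s
RPM = spin*60 = 2888.332*60 ≈ 173300 RPM

173300 RPM


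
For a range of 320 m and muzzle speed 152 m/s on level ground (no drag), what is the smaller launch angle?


sin(2*theta) = R*g/v0^2 = 320*9.81/152^2 = 0.135873, theta = arcsin(0.135873)/2 = 3.905°

3.905 degrees


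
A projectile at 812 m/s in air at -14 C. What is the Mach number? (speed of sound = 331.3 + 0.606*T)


a = 331.3 + 0.606*(-14) = 322.816 m/s
M = v/a = 812/322.816 = 2.515

2.515


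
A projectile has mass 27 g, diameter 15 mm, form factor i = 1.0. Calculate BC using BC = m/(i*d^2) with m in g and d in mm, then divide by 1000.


BC = m/(i*d^2*1000) = 27/(1.0 * 15^2 * 1000) = 0.00012

0.00012


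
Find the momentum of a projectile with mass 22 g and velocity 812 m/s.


p = m*v = 0.022*812 = 17.86 kg·m/s

17.86 kg·m/s


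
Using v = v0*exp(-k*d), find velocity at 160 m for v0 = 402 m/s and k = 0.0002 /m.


v = v0*exp(-k*d) = 402*exp(-0.0002*160) = 389.3 m/s

389.3 m/s


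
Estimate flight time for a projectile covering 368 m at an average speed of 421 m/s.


t = d/v = 368/421 = 0.8741 s

0.8741 s


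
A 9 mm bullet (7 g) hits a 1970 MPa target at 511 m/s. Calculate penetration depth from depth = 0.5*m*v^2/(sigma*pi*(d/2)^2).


A = pi*(d/2)^2 = pi*(9/2)^2 = 63.6173 mm^2
E = 0.5*m*v^2 = 0.5*0.007*511^2 = 913.923 J
depth = E/(sigma*A) = 913.923 J / (1970 MPa * 63.6173 mm^2) = 913.923/(1970 * 63.6173) m = 0.00729237 m ≈ 7.292 mm

7.292 mm


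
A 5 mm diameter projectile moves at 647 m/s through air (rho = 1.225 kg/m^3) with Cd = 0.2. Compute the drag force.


A = pi*(d/2)^2 = pi*(5/2000)^2 = 1.96350e-05 m^2
Fd = 0.5*Cd*rho*A*v^2 = 0.5*0.2*1.225*1.96350e-05*647^2 = 1.007 N

1.007 N


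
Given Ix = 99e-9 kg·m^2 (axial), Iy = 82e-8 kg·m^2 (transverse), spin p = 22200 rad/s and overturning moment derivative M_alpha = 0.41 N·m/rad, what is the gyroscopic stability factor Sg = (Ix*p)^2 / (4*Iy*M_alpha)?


Sg = Ix^2 * p^2 / (4 * Iy * M_alpha) = (99e-9)^2 * 22200^2 / (4 * 82e-8 * 0.41) = 3.592

3.592


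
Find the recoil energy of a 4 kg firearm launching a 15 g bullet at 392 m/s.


v_r = m_p*v_p/m_gun = 0.015*392/4 = 1.47 m/s, E_r = 0.5*m_gun*v_r^2 = 0.5*4*1.47^2 = 4.322 J

4.322 J


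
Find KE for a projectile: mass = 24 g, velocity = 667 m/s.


E = 0.5*m*v^2 = 0.5*0.024*667^2 = 5339 J

5339 J


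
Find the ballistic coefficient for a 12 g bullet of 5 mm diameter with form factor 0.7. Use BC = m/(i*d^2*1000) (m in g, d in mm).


BC = m/(i*d^2*1000) = 12/(0.7 * 5^2 * 1000) = 0.0006857

0.0006857


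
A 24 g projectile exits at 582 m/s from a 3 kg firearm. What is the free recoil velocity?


v_recoil = m_p * v_p / m_gun = 0.024 * 582 / 3 = 4.656 m/s

4.656 m/s


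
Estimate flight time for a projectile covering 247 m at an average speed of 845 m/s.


t = d/v = 247/845 = 0.2923 s

0.2923 s


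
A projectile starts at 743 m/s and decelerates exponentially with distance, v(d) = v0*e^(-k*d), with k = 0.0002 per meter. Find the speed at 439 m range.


v = v0*exp(-k*d) = 743*exp(-0.0002*439) = 680.5 m/s

680.5 m/s


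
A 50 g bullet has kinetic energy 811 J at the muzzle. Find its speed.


v = sqrt(2*E/m) = sqrt(2*811/0.05) = 180.1 m/s

180.1 m/s


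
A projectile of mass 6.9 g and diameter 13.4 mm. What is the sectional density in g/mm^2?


SD = m/d^2 = 6.9/13.4^2 = 0.03843 g/mm^2

0.03843 g/mm^2


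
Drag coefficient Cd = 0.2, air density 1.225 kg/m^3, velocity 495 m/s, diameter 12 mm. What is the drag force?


A = pi*(d/2)^2 = pi*(12/2000)^2 = 1.13097e-04 m^2
Fd = 0.5*Cd*rho*A*v^2 = 0.5*0.2*1.225*1.13097e-04*495^2 = 3.395 N

3.395 N


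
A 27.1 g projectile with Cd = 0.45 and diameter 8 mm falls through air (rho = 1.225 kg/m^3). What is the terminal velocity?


A = pi*(d/2)^2 = pi*(8/2000)^2 = 5.02655e-05 m^2
vt = sqrt(2mg/(Cd*rho*A)) = sqrt(2*0.0271*9.81/(0.45 * 1.225 * 5.02655e-05)) = 138.5 m/s

138.5 m/s


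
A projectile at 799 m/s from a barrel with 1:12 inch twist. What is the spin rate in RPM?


twist_m = 12*0.0254 = 0.3048 m
spin = v/twist = 799/0.3048 = 2621.391 rev/s
RPM = spin*60 = 2621.391*60 ≈ 157283 RPM

157283 RPM


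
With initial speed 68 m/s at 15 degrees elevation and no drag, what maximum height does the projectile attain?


H = (v0*sin(theta))^2 / (2g) = (68*sin(15°))^2 / (2*9.81) = 15.79 m

15.79 m


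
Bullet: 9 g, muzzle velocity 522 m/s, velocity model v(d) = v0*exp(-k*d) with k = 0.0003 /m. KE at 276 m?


v = v0*exp(-k*d) = 522*exp(-0.0003*276) = 480.519 m/s
E = 0.5*m*v^2 = 0.5*0.009*480.519^2 = 1039 J

1039 J


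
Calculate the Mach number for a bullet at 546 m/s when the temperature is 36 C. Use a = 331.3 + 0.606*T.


a = 331.3 + 0.606*(36) = 353.116 m/s
M = v/a = 546/353.116 = 1.546

1.546


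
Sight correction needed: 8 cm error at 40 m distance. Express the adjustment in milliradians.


1 mrad subtends 1 cm per 10 m of range, so adj = error_cm / (dist_m / 10) = 8 / (40/10) = 2 mrad

2 mrad


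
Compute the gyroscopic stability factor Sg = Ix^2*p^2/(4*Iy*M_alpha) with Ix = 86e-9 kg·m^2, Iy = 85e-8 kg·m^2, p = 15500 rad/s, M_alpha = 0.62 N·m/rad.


Sg = Ix^2 * p^2 / (4 * Iy * M_alpha) = (86e-9)^2 * 15500^2 / (4 * 85e-8 * 0.62) = 0.8429

0.8429


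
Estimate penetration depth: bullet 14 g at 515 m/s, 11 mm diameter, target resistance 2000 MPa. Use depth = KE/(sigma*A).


A = pi*(d/2)^2 = pi*(11/2)^2 = 95.0332 mm^2
E = 0.5*m*v^2 = 0.5*0.014*515^2 = 1856.58 J
depth = E/(sigma*A) = 1856.58 J / (2000 MPa * 95.0332 mm^2) = 1856.58/(2000 * 95.0332) m = 0.00976804 m ≈ 9.768 mm

9.768 mm


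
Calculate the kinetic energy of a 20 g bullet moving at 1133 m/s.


E = 0.5*m*v^2 = 0.5*0.02*1133^2 = 12837 J

12837 J


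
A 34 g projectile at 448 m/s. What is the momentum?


p = m*v = 0.034*448 = 15.23 kg·m/s

15.23 kg·m/s


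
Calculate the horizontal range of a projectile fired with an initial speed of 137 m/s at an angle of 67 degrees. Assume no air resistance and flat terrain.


R = v0^2 * sin(2*theta) / g = 137^2 * sin(2*67°) / 9.81 = 1376 m

1376 m


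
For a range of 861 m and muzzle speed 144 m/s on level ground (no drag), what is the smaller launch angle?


sin(2*theta) = R*g/v0^2 = 861*9.81/144^2 = 0.407331, theta = arcsin(0.407331)/2 = 12.02°

12.02 degrees


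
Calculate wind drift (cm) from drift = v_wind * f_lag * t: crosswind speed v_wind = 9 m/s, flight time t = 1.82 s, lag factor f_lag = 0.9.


drift = v_wind * lag * t = 9 * 0.9 * 1.82 = 14.742 m ≈ 1474 cm

1474 cm


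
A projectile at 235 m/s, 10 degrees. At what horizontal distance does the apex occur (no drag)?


R = v0^2*sin(2*theta)/g = 235^2*sin(2*10°)/9.81 = 1925.39 m
apex_dist = R/2 = 1925.39/2 = 962.7 m

962.7 m


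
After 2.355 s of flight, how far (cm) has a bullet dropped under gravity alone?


drop = 0.5*g*t^2 = 0.5*9.81*2.355^2 = 27.2033 m ≈ 2720 cm

2720 cm


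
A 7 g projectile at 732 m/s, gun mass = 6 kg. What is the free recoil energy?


v_r = m_p*v_p/m_gun = 0.007*732/6 = 0.854 m/s, E_r = 0.5*m_gun*v_r^2 = 0.5*6*0.854^2 = 2.188 J

2.188 J


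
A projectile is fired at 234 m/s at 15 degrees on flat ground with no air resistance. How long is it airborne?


T = 2*v0*sin(theta)/g = 2*234*sin(15°)/9.81 = 12.35 s

12.35 s


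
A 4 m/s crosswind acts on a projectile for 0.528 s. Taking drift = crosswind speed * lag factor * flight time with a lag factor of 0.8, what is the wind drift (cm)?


drift = v_wind * lag * t = 4 * 0.8 * 0.528 = 1.6896 m ≈ 169 cm

169 cm


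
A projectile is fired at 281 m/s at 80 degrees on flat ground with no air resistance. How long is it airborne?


T = 2*v0*sin(theta)/g = 2*281*sin(80°)/9.81 = 56.42 s

56.42 s


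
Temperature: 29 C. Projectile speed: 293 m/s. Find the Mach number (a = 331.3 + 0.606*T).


a = 331.3 + 0.606*(29) = 348.874 m/s
M = v/a = 293/348.874 = 0.8398

0.8398


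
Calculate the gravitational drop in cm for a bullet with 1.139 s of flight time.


drop = 0.5*g*t^2 = 0.5*9.81*1.139^2 = 6.36336 m ≈ 636.3 cm

636.3 cm


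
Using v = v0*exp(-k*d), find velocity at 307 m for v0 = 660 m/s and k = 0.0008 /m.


v = v0*exp(-k*d) = 660*exp(-0.0008*307) = 516.3 m/s

516.3 m/s


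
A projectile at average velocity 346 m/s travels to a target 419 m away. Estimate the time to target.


t = d/v = 419/346 = 1.211 s

1.211 s


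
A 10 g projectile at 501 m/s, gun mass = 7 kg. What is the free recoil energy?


v_r = m_p*v_p/m_gun = 0.01*501/7 = 0.715714 m/s, E_r = 0.5*m_gun*v_r^2 = 0.5*7*0.715714^2 = 1.793 J

1.793 J


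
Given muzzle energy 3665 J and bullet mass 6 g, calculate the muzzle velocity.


v = sqrt(2*E/m) = sqrt(2*3665/0.006) = 1105 m/s

1105 m/s


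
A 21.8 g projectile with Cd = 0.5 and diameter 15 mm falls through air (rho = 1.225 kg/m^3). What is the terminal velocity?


A = pi*(d/2)^2 = pi*(15/2000)^2 = 1.76715e-04 m^2
vt = sqrt(2mg/(Cd*rho*A)) = sqrt(2*0.0218*9.81/(0.5 * 1.225 * 1.76715e-04)) = 62.86 m/s

62.86 m/s


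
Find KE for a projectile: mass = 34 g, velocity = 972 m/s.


E = 0.5*m*v^2 = 0.5*0.034*972^2 = 16061 J

16061 J


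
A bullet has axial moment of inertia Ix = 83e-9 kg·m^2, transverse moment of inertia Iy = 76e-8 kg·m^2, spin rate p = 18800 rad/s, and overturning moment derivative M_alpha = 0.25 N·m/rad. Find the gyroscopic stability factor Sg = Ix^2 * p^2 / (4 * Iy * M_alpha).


Sg = Ix^2 * p^2 / (4 * Iy * M_alpha) = (83e-9)^2 * 18800^2 / (4 * 76e-8 * 0.25) = 3.204

3.204


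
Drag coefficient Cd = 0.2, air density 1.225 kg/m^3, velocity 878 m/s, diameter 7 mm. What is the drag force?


A = pi*(d/2)^2 = pi*(7/2000)^2 = 3.84845e-05 m^2
Fd = 0.5*Cd*rho*A*v^2 = 0.5*0.2*1.225*3.84845e-05*878^2 = 3.634 N

3.634 N


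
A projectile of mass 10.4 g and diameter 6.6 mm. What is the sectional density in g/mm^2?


SD = m/d^2 = 10.4/6.6^2 = 0.2388 g/mm^2

0.2388 g/mm^2


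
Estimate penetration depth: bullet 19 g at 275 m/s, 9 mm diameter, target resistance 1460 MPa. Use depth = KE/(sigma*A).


A = pi*(d/2)^2 = pi*(9/2)^2 = 63.6173 mm^2
E = 0.5*m*v^2 = 0.5*0.019*275^2 = 718.438 J
depth = E/(sigma*A) = 718.438 J / (1460 MPa * 63.6173 mm^2) = 718.438/(1460 * 63.6173) m = 0.00773502 m ≈ 7.735 mm

7.735 mm


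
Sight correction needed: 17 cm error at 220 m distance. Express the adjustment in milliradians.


1 mrad subtends 1 cm per 10 m of range, so adj = error_cm / (dist_m / 10) = 17 / (220/10) = 0.7727 mrad

0.7727 mrad


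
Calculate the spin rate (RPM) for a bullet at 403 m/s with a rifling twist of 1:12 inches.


twist_m = 12*0.0254 = 0.3048 m
spin = v/twist = 403/0.3048 = 1322.178 rev/s
RPM = spin*60 = 1322.178*60 ≈ 79331 RPM

79331 RPM


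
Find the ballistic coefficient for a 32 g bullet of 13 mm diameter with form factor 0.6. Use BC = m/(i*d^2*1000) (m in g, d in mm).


BC = m/(i*d^2*1000) = 32/(0.6 * 13^2 * 1000) = 0.0003156

0.0003156


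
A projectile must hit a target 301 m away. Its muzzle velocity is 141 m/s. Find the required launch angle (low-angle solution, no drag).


sin(2*theta) = R*g/v0^2 = 301*9.81/141^2 = 0.148524, theta = arcsin(0.148524)/2 = 4.271°

4.271 degrees


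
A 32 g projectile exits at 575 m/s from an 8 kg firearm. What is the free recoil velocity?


v_recoil = m_p * v_p / m_gun = 0.032 * 575 / 8 = 2.3 m/s

2.3 m/s


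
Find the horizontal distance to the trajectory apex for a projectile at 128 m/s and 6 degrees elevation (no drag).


R = v0^2*sin(2*theta)/g = 128^2*sin(2*6°)/9.81 = 347.24 m
apex_dist = R/2 = 347.24/2 = 173.6 m

173.6 m


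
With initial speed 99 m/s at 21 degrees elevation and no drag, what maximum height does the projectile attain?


H = (v0*sin(theta))^2 / (2g) = (99*sin(21°))^2 / (2*9.81) = 64.15 m

64.15 m


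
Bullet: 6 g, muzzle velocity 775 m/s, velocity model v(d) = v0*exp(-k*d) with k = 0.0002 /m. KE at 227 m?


v = v0*exp(-k*d) = 775*exp(-0.0002*227) = 740.602 m/s
E = 0.5*m*v^2 = 0.5*0.006*740.602^2 = 1645 J

1645 J


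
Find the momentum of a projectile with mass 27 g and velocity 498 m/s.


p = m*v = 0.027*498 = 13.45 kg·m/s

13.45 kg·m/s


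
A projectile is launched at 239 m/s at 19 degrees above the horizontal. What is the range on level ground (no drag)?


R = v0^2 * sin(2*theta) / g = 239^2 * sin(2*19°) / 9.81 = 3585 m

3585 m


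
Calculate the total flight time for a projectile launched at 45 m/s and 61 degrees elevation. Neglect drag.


T = 2*v0*sin(theta)/g = 2*45*sin(61°)/9.81 = 8.024 s

8.024 s


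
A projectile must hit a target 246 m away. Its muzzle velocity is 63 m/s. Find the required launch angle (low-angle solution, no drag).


sin(2*theta) = R*g/v0^2 = 246*9.81/63^2 = 0.608027, theta = arcsin(0.608027)/2 = 18.72°

18.72 degrees


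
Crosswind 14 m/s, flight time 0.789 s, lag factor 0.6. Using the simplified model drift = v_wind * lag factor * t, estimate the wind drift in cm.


drift = v_wind * lag * t = 14 * 0.6 * 0.789 = 6.6276 m ≈ 662.8 cm

662.8 cm


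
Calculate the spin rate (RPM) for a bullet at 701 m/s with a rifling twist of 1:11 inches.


twist_m = 11*0.0254 = 0.2794 m
spin = v/twist = 701/0.2794 = 2508.948 rev/s
RPM = spin*60 = 2508.948*60 ≈ 150537 RPM

150537 RPM


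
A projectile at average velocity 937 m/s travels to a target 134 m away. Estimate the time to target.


t = d/v = 134/937 = 0.143 s

0.143 s


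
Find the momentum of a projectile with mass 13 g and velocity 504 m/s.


p = m*v = 0.013*504 = 6.552 kg·m/s

6.552 kg·m/s


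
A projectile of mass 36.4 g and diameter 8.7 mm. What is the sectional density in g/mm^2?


SD = m/d^2 = 36.4/8.7^2 = 0.4809 g/mm^2

0.4809 g/mm^2


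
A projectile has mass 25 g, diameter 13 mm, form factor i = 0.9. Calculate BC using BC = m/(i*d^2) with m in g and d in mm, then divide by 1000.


BC = m/(i*d^2*1000) = 25/(0.9 * 13^2 * 1000) = 0.0001644

0.0001644


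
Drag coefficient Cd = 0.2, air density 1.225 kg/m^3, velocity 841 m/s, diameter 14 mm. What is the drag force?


A = pi*(d/2)^2 = pi*(14/2000)^2 = 1.53938e-04 m^2
Fd = 0.5*Cd*rho*A*v^2 = 0.5*0.2*1.225*1.53938e-04*841^2 = 13.34 N

13.34 N


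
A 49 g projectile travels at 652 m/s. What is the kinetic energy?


E = 0.5*m*v^2 = 0.5*0.049*652^2 = 10415 J

10415 J


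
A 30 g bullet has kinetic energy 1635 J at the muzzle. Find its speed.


v = sqrt(2*E/m) = sqrt(2*1635/0.03) = 330.2 m/s

330.2 m/s


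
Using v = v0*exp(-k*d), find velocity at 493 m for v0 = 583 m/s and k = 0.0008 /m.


v = v0*exp(-k*d) = 583*exp(-0.0008*493) = 393 m/s

393 m/s


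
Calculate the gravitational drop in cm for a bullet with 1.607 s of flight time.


drop = 0.5*g*t^2 = 0.5*9.81*1.607^2 = 12.6669 m ≈ 1267 cm

1267 cm


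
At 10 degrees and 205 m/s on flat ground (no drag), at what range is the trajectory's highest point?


R = v0^2*sin(2*theta)/g = 205^2*sin(2*10°)/9.81 = 1465.18 m
apex_dist = R/2 = 1465.18/2 = 732.6 m

732.6 m


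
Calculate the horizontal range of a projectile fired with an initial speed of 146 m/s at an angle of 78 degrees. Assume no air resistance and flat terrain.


R = v0^2 * sin(2*theta) / g = 146^2 * sin(2*78°) / 9.81 = 883.8 m

883.8 m


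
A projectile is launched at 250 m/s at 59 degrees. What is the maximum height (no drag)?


H = (v0*sin(theta))^2 / (2g) = (250*sin(59°))^2 / (2*9.81) = 2341 m

2341 m


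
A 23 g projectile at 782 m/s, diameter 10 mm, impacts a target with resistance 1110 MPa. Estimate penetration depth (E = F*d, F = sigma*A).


A = pi*(d/2)^2 = pi*(10/2)^2 = 78.5398 mm^2
E = 0.5*m*v^2 = 0.5*0.023*782^2 = 7032.53 J
depth = E/(sigma*A) = 7032.53 J / (1110 MPa * 78.5398 mm^2) = 7032.53/(1110 * 78.5398) m = 0.0806675 m ≈ 80.67 mm

80.67 mm


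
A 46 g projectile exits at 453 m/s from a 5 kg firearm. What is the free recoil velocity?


v_recoil = m_p * v_p / m_gun = 0.046 * 453 / 5 = 4.168 m/s

4.168 m/s


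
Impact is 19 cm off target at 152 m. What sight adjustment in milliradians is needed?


1 mrad subtends 1 cm per 10 m of range, so adj = error_cm / (dist_m / 10) = 19 / (152/10) = 1.25 mrad

1.25 mrad


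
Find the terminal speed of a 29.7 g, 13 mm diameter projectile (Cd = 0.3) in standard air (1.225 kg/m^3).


A = pi*(d/2)^2 = pi*(13/2000)^2 = 1.32732e-04 m^2
vt = sqrt(2mg/(Cd*rho*A)) = sqrt(2*0.0297*9.81/(0.3 * 1.225 * 1.32732e-04)) = 109.3 m/s

109.3 m/s


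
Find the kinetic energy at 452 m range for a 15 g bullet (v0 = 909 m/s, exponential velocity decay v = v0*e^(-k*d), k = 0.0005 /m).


v = v0*exp(-k*d) = 909*exp(-0.0005*452) = 725.126 m/s
E = 0.5*m*v^2 = 0.5*0.015*725.126^2 = 3944 J

3944 J


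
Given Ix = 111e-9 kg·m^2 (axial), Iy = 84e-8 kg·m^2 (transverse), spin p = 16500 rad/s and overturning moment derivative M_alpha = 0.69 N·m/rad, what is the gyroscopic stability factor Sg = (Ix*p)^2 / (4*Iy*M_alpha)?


Sg = Ix^2 * p^2 / (4 * Iy * M_alpha) = (111e-9)^2 * 16500^2 / (4 * 84e-8 * 0.69) = 1.447

1.447


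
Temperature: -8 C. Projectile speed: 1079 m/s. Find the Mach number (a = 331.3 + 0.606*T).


a = 331.3 + 0.606*(-8) = 326.452 m/s
M = v/a = 1079/326.452 = 3.305

3.305


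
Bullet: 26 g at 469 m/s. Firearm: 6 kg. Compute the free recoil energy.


v_r = m_p*v_p/m_gun = 0.026*469/6 = 2.03233 m/s, E_r = 0.5*m_gun*v_r^2 = 0.5*6*2.03233^2 = 12.39 J

12.39 J


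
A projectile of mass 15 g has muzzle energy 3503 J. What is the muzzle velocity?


v = sqrt(2*E/m) = sqrt(2*3503/0.015) = 683.4 m/s

683.4 m/s


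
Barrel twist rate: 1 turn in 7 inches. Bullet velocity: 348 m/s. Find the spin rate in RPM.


twist_m = 7*0.0254 = 0.1778 m
spin = v/twist = 348/0.1778 = 1957.255 rev/s
RPM = spin*60 = 1957.255*60 ≈ 117435 RPM

117435 RPM


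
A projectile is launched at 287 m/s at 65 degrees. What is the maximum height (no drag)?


H = (v0*sin(theta))^2 / (2g) = (287*sin(65°))^2 / (2*9.81) = 3448 m

3448 m


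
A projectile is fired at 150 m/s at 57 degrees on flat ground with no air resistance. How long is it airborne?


T = 2*v0*sin(theta)/g = 2*150*sin(57°)/9.81 = 25.65 s

25.65 s


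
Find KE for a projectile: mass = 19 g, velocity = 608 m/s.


E = 0.5*m*v^2 = 0.5*0.019*608^2 = 3512 J

3512 J


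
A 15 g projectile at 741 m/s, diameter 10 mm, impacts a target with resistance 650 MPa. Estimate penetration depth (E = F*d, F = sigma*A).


A = pi*(d/2)^2 = pi*(10/2)^2 = 78.5398 mm^2
E = 0.5*m*v^2 = 0.5*0.015*741^2 = 4118.11 J
depth = E/(sigma*A) = 4118.11 J / (650 MPa * 78.5398 mm^2) = 4118.11/(650 * 78.5398) m = 0.0806667 m ≈ 80.67 mm

80.67 mm


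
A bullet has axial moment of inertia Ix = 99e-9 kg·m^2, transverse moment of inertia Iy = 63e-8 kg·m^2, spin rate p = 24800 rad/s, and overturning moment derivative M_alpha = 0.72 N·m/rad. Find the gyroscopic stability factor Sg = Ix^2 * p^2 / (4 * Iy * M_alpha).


Sg = Ix^2 * p^2 / (4 * Iy * M_alpha) = (99e-9)^2 * 24800^2 / (4 * 63e-8 * 0.72) = 3.322

3.322


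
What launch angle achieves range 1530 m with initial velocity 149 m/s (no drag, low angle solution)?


sin(2*theta) = R*g/v0^2 = 1530*9.81/149^2 = 0.676064, theta = arcsin(0.676064)/2 = 21.27°

21.27 degrees


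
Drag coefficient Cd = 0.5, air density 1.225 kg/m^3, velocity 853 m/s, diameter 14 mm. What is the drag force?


A = pi*(d/2)^2 = pi*(14/2000)^2 = 1.53938e-04 m^2
Fd = 0.5*Cd*rho*A*v^2 = 0.5*0.5*1.225*1.53938e-04*853^2 = 34.3 N

34.3 N


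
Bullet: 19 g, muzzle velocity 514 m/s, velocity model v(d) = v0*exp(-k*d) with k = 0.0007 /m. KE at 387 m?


v = v0*exp(-k*d) = 514*exp(-0.0007*387) = 392.024 m/s
E = 0.5*m*v^2 = 0.5*0.019*392.024^2 = 1460 J

1460 J


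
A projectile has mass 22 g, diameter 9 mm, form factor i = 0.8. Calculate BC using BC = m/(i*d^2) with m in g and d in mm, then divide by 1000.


BC = m/(i*d^2*1000) = 22/(0.8 * 9^2 * 1000) = 0.0003395

0.0003395


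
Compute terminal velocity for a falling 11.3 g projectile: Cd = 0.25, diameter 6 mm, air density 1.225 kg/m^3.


A = pi*(d/2)^2 = pi*(6/2000)^2 = 2.82743e-05 m^2
vt = sqrt(2mg/(Cd*rho*A)) = sqrt(2*0.0113*9.81/(0.25 * 1.225 * 2.82743e-05)) = 160 m/s

160 m/s


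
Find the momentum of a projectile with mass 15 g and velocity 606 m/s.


p = m*v = 0.015*606 = 9.09 kg·m/s

9.09 kg·m/s


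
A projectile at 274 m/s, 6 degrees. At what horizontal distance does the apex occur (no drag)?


R = v0^2*sin(2*theta)/g = 274^2*sin(2*6°)/9.81 = 1591.15 m
apex_dist = R/2 = 1591.15/2 = 795.6 m

795.6 m


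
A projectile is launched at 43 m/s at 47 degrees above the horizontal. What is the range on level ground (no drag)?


R = v0^2 * sin(2*theta) / g = 43^2 * sin(2*47°) / 9.81 = 188 m

188 m


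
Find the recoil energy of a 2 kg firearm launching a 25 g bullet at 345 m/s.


v_r = m_p*v_p/m_gun = 0.025*345/2 = 4.3125 m/s, E_r = 0.5*m_gun*v_r^2 = 0.5*2*4.3125^2 = 18.6 J

18.6 J


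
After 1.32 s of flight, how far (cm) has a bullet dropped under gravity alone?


drop = 0.5*g*t^2 = 0.5*9.81*1.32^2 = 8.54647 m ≈ 854.6 cm

854.6 cm


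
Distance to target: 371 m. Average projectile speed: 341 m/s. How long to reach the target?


t = d/v = 371/341 = 1.088 s

1.088 s


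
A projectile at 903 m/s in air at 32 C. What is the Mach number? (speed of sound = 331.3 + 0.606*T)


a = 331.3 + 0.606*(32) = 350.692 m/s
M = v/a = 903/350.692 = 2.575

2.575


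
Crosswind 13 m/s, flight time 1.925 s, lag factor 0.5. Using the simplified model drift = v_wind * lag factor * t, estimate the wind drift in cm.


drift = v_wind * lag * t = 13 * 0.5 * 1.925 = 12.5125 m ≈ 1251 cm

1251 cm


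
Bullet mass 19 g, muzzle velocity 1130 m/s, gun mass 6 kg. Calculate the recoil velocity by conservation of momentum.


v_recoil = m_p * v_p / m_gun = 0.019 * 1130 / 6 = 3.578 m/s

3.578 m/s


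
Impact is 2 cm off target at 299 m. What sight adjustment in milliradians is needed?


1 mrad subtends 1 cm per 10 m of range, so adj = error_cm / (dist_m / 10) = 2 / (299/10) = 0.06689 mrad

0.06689 mrad


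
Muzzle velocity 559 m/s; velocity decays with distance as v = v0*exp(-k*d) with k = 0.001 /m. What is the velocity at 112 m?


v = v0*exp(-k*d) = 559*exp(-0.001*112) = 499.8 m/s

499.8 m/s


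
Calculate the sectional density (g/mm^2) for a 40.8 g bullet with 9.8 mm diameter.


SD = m/d^2 = 40.8/9.8^2 = 0.4248 g/mm^2

0.4248 g/mm^2


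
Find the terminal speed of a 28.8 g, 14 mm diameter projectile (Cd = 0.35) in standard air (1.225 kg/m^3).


A = pi*(d/2)^2 = pi*(14/2000)^2 = 1.53938e-04 m^2
vt = sqrt(2mg/(Cd*rho*A)) = sqrt(2*0.0288*9.81/(0.35 * 1.225 * 1.53938e-04)) = 92.53 m/s

92.53 m/s


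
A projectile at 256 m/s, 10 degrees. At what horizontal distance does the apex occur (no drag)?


R = v0^2*sin(2*theta)/g = 256^2*sin(2*10°)/9.81 = 2284.88 m
apex_dist = R/2 = 2284.88/2 = 1142 m

1142 m


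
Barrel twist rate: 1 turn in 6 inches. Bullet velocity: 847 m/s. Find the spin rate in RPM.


twist_m = 6*0.0254 = 0.1524 m
spin = v/twist = 847/0.1524 = 5557.743 rev/s
RPM = spin*60 = 5557.743*60 ≈ 333465 RPM

333465 RPM


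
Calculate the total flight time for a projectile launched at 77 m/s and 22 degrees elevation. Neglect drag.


T = 2*v0*sin(theta)/g = 2*77*sin(22°)/9.81 = 5.881 s

5.881 s


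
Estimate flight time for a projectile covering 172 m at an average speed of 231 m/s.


t = d/v = 172/231 = 0.7446 s

0.7446 s


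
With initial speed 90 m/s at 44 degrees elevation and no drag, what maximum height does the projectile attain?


H = (v0*sin(theta))^2 / (2g) = (90*sin(44°))^2 / (2*9.81) = 199.2 m

199.2 m


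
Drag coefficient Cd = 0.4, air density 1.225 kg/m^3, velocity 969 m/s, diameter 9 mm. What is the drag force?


A = pi*(d/2)^2 = pi*(9/2000)^2 = 6.36173e-05 m^2
Fd = 0.5*Cd*rho*A*v^2 = 0.5*0.4*1.225*6.36173e-05*969^2 = 14.63 N

14.63 N


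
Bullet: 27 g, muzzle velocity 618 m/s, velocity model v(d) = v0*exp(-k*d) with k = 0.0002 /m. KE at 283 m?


v = v0*exp(-k*d) = 618*exp(-0.0002*283) = 583.993 m/s
E = 0.5*m*v^2 = 0.5*0.027*583.993^2 = 4604 J

4604 J


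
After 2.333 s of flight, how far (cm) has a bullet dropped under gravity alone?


drop = 0.5*g*t^2 = 0.5*9.81*2.333^2 = 26.6974 m ≈ 2670 cm

2670 cm


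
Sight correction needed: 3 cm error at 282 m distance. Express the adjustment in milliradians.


1 mrad subtends 1 cm per 10 m of range, so adj = error_cm / (dist_m / 10) = 3 / (282/10) = 0.1064 mrad

0.1064 mrad


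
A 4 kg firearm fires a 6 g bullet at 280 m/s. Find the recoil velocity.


v_recoil = m_p * v_p / m_gun = 0.006 * 280 / 4 = 0.42 m/s

0.42 m/s


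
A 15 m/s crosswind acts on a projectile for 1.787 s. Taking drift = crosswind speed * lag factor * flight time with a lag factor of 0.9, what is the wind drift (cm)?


drift = v_wind * lag * t = 15 * 0.9 * 1.787 = 24.1245 m ≈ 2412 cm

2412 cm


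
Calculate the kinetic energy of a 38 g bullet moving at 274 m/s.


E = 0.5*m*v^2 = 0.5*0.038*274^2 = 1426 J

1426 J


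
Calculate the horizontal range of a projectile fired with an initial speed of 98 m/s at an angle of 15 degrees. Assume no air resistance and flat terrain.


R = v0^2 * sin(2*theta) / g = 98^2 * sin(2*15°) / 9.81 = 489.5 m

489.5 m


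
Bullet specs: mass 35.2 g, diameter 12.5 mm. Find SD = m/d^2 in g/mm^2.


SD = m/d^2 = 35.2/12.5^2 = 0.2253 g/mm^2

0.2253 g/mm^2


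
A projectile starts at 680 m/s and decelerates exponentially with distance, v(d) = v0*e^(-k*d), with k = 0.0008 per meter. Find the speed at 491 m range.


v = v0*exp(-k*d) = 680*exp(-0.0008*491) = 459.1 m/s

459.1 m/s


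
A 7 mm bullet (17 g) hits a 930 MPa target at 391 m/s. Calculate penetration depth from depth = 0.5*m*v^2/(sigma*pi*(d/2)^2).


A = pi*(d/2)^2 = pi*(7/2)^2 = 38.4845 mm^2
E = 0.5*m*v^2 = 0.5*0.017*391^2 = 1299.49 J
depth = E/(sigma*A) = 1299.49 J / (930 MPa * 38.4845 mm^2) = 1299.49/(930 * 38.4845) m = 0.0363081 m ≈ 36.31 mm

36.31 mm


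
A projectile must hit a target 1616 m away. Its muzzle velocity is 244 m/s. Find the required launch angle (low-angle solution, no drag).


sin(2*theta) = R*g/v0^2 = 1616*9.81/244^2 = 0.266275, theta = arcsin(0.266275)/2 = 7.721°

7.721 degrees


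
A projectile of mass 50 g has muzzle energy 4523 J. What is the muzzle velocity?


v = sqrt(2*E/m) = sqrt(2*4523/0.05) = 425.3 m/s

425.3 m/s


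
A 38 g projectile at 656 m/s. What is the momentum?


p = m*v = 0.038*656 = 24.93 kg·m/s

24.93 kg·m/s


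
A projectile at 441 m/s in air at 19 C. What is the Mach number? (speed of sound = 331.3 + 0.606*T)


a = 331.3 + 0.606*(19) = 342.814 m/s
M = v/a = 441/342.814 = 1.286

1.286


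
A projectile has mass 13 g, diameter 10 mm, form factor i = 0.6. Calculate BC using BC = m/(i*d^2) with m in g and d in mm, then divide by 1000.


BC = m/(i*d^2*1000) = 13/(0.6 * 10^2 * 1000) = 0.0002167

0.0002167


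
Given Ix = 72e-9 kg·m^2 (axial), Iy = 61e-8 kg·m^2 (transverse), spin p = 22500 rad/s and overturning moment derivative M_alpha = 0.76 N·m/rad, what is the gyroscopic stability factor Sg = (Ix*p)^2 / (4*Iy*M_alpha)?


Sg = Ix^2 * p^2 / (4 * Iy * M_alpha) = (72e-9)^2 * 22500^2 / (4 * 61e-8 * 0.76) = 1.415

1.415


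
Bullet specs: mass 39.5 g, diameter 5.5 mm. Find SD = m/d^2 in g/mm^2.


SD = m/d^2 = 39.5/5.5^2 = 1.306 g/mm^2

1.306 g/mm^2


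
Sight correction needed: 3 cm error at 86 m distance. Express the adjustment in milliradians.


1 mrad subtends 1 cm per 10 m of range, so adj = error_cm / (dist_m / 10) = 3 / (86/10) = 0.3488 mrad

0.3488 mrad


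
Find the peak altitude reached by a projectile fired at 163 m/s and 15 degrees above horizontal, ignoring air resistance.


H = (v0*sin(theta))^2 / (2g) = (163*sin(15°))^2 / (2*9.81) = 90.71 m

90.71 m
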